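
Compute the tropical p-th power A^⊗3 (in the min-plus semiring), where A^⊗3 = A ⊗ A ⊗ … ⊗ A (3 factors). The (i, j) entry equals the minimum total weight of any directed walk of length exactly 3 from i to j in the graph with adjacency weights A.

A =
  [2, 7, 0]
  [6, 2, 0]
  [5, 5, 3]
A^⊗3 =
  [6, 7, 4]
  [7, 6, 4]
  [9, 9, 7]

Each entry (A^⊗3)_ij equals the minimum over all length-3 walks i = v_0 → v_1 → … → v_3 = j of Σ_t A[v_t][v_{t+1}]. For example, for (i, j) = (0, 2) we minimise over 9 possible intermediate vertex sequences; the minimum is 4, attained along the walk 0 → 0 → 0 → 2.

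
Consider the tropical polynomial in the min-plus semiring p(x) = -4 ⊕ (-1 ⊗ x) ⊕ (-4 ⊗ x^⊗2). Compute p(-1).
p(-1) = -6

A tropical monomial a ⊗ x^⊗i evaluates to a + i · x. Evaluating each term at x = -1:
  Term 0 contributes -4 + 0 · -1 = -4
  Term 1 contributes -1 + 1 · -1 = -2
  Term 2 contributes -4 + 2 · -1 = -6
p(-1) = ⊕ of these = min[-4, -2, -6] = -6.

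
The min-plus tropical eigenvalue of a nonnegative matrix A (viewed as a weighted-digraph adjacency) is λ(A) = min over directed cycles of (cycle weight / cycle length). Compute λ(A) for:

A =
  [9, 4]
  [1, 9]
λ(A) = 5/2

Enumerate directed cycles and compute their means (weight / length). Sample:
  cycle 0 → 0: weight = 9, length = 1, mean = 9/1 ≈ 9.000
  cycle 1 → 1: weight = 9, length = 1, mean = 9/1 ≈ 9.000
  cycle 0 → 1 → 0: weight = 5, length = 2, mean = 5/2 ≈ 2.500
  cycle 1 → 0 → 1: weight = 5, length = 2, mean = 5/2 ≈ 2.500
Minimum mean = 2.500, attained e.g. along the cycle 0 → 1 → 0 with weight 5 and length 2. So λ(A) = 5/2 = 5/2.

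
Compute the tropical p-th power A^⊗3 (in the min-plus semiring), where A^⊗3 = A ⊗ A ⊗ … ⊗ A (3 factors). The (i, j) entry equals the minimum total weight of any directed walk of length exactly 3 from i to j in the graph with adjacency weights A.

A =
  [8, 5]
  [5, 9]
A^⊗3 =
  [18, 15]
  [15, 18]

Each entry (A^⊗3)_ij equals the minimum over all length-3 walks i = v_0 → v_1 → … → v_3 = j of Σ_t A[v_t][v_{t+1}]. For example, for (i, j) = (0, 1) we minimise over 4 possible intermediate vertex sequences; the minimum is 15, attained along the walk 0 → 1 → 0 → 1.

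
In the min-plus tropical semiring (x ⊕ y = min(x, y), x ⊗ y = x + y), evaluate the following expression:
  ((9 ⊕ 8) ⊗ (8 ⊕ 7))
((9 ⊕ 8) ⊗ (8 ⊕ 7)) = 15

Expand innermost to outermost. Recall ⊕ takes the minimum of its arguments and ⊗ takes their sum. Working out the expression ((9 ⊕ 8) ⊗ (8 ⊕ 7)) gives 15.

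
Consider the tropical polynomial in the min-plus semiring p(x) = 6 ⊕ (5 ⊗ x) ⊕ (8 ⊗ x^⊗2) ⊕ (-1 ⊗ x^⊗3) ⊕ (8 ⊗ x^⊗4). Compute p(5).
p(5) = 6

A tropical monomial a ⊗ x^⊗i evaluates to a + i · x. Evaluating each term at x = 5:
  Term 0 contributes 6 + 0 · 5 = 6
  Term 1 contributes 5 + 1 · 5 = 10
  Term 2 contributes 8 + 2 · 5 = 18
  Term 3 contributes -1 + 3 · 5 = 14
  Term 4 contributes 8 + 4 · 5 = 28
p(5) = ⊕ of these = min[6, 10, 18, 14, 28] = 6.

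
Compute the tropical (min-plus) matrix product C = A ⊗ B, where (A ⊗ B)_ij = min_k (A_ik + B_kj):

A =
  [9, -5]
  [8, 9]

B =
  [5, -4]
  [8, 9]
A ⊗ B =
  [3, 4]
  [13, 4]

Apply the min-plus product entry-by-entry:
  C[0][0] = min over k of (A[0][0] + B[0][0] = 9 + 5 = 14, A[0][1] + B[1][0] = -5 + 8 = 3) = 3 (attained at k = 1)
  C[0][1] = min over k of (A[0][0] + B[0][1] = 9 + -4 = 5, A[0][1] + B[1][1] = -5 + 9 = 4) = 4 (attained at k = 1)
  C[1][0] = min over k of (A[1][0] + B[0][0] = 8 + 5 = 13, A[1][1] + B[1][0] = 9 + 8 = 17) = 13 (attained at k = 0)
  C[1][1] = min over k of (A[1][0] + B[0][1] = 8 + -4 = 4, A[1][1] + B[1][1] = 9 + 9 = 18) = 4 (attained at k = 0)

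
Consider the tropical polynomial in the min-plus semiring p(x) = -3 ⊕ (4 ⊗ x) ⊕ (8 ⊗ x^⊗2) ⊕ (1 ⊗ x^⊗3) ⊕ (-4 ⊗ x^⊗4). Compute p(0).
p(0) = -4

A tropical monomial a ⊗ x^⊗i evaluates to a + i · x. Evaluating each term at x = 0:
  Term 0 contributes -3 + 0 · 0 = -3
  Term 1 contributes 4 + 1 · 0 = 4
  Term 2 contributes 8 + 2 · 0 = 8
  Term 3 contributes 1 + 3 · 0 = 1
  Term 4 contributes -4 + 4 · 0 = -4
p(0) = ⊕ of these = min[-3, 4, 8, 1, -4] = -4.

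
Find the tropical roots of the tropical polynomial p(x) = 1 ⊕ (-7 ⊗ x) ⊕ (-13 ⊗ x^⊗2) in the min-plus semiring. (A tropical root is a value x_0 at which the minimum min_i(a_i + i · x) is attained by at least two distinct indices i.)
Roots: {6, 8}

Each tropical root is a break point of the lower envelope of the lines y = a_i + i · x (there are 3 lines, with slopes 0, 1, ..., 2). Only the lines that attain the minimum somewhere contribute to roots; other lines are dominated. Here the surviving (envelope) indices are i = 2, i = 1, i = 0.
Intersections between consecutive envelope lines give the roots: for adjacent envelope indices i < j the intersection is x = (a_i − a_j) / (j − i). Reading off the sorted break points: {6, 8}.
Verification: at each break x_0, at least two indices attain the minimum of min_i(a_i + i · x_0).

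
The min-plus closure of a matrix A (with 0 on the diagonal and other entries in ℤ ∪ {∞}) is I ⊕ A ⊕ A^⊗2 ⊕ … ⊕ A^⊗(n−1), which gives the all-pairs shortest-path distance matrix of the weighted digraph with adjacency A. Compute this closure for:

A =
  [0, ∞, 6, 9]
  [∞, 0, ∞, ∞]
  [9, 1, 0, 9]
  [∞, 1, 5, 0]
Closure =
  [0, 7, 6, 9]
  [∞, 0, ∞, ∞]
  [9, 1, 0, 9]
  [14, 1, 5, 0]

This is the Floyd-Warshall all-pairs shortest-path computation. For each intermediate vertex k = 0, 1, …, 3, update dist[i][j] ← min(dist[i][j], dist[i][k] + dist[k][j]). The final matrix gives, for each (i, j), the minimum total weight of any directed path from i to j (possibly empty when i = j).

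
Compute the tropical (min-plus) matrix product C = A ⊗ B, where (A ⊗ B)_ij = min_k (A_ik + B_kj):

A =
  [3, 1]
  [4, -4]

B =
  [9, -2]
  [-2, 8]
A ⊗ B =
  [-1, 1]
  [-6, 2]

Apply the min-plus product entry-by-entry:
  C[0][0] = min over k of (A[0][0] + B[0][0] = 3 + 9 = 12, A[0][1] + B[1][0] = 1 + -2 = -1) = -1 (attained at k = 1)
  C[0][1] = min over k of (A[0][0] + B[0][1] = 3 + -2 = 1, A[0][1] + B[1][1] = 1 + 8 = 9) = 1 (attained at k = 0)
  C[1][0] = min over k of (A[1][0] + B[0][0] = 4 + 9 = 13, A[1][1] + B[1][0] = -4 + -2 = -6) = -6 (attained at k = 1)
  C[1][1] = min over k of (A[1][0] + B[0][1] = 4 + -2 = 2, A[1][1] + B[1][1] = -4 + 8 = 4) = 2 (attained at k = 0)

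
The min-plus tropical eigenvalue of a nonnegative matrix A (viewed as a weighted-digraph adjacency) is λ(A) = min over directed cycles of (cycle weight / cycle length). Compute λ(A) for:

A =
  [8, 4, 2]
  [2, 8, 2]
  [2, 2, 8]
λ(A) = 2

Enumerate directed cycles and compute their means (weight / length). Sample:
  cycle 0 → 0: weight = 8, length = 1, mean = 8/1 ≈ 8.000
  cycle 1 → 1: weight = 8, length = 1, mean = 8/1 ≈ 8.000
  cycle 2 → 2: weight = 8, length = 1, mean = 8/1 ≈ 8.000
  cycle 0 → 1 → 0: weight = 6, length = 2, mean = 6/2 ≈ 3.000
  cycle 0 → 2 → 0: weight = 4, length = 2, mean = 4/2 ≈ 2.000
  cycle 1 → 0 → 1: weight = 6, length = 2, mean = 6/2 ≈ 3.000
Minimum mean = 2.000, attained e.g. along the cycle 0 → 2 → 0 with weight 4 and length 2. So λ(A) = 4/2 = 2.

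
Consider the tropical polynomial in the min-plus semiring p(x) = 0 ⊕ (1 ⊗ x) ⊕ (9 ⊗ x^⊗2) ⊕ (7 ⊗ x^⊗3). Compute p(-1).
p(-1) = 0

A tropical monomial a ⊗ x^⊗i evaluates to a + i · x. Evaluating each term at x = -1:
  Term 0 contributes 0 + 0 · -1 = 0
  Term 1 contributes 1 + 1 · -1 = 0
  Term 2 contributes 9 + 2 · -1 = 7
  Term 3 contributes 7 + 3 · -1 = 4
p(-1) = ⊕ of these = min[0, 0, 7, 4] = 0.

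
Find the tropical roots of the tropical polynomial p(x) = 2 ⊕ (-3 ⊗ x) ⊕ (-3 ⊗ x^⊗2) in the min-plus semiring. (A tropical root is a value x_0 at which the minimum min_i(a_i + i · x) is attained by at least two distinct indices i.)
Roots: {0, 5}

Each tropical root is a break point of the lower envelope of the lines y = a_i + i · x (there are 3 lines, with slopes 0, 1, ..., 2). Only the lines that attain the minimum somewhere contribute to roots; other lines are dominated. Here the surviving (envelope) indices are i = 2, i = 1, i = 0.
Intersections between consecutive envelope lines give the roots: for adjacent envelope indices i < j the intersection is x = (a_i − a_j) / (j − i). Reading off the sorted break points: {0, 5}.
Verification: at each break x_0, at least two indices attain the minimum of min_i(a_i + i · x_0).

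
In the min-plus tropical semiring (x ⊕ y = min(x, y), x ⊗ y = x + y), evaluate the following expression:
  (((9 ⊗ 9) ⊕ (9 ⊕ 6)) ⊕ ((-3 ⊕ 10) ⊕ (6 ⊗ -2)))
(((9 ⊗ 9) ⊕ (9 ⊕ 6)) ⊕ ((-3 ⊕ 10) ⊕ (6 ⊗ -2))) = -3

Expand innermost to outermost. Recall ⊕ takes the minimum of its arguments and ⊗ takes their sum. Working out the expression (((9 ⊗ 9) ⊕ (9 ⊕ 6)) ⊕ ((-3 ⊕ 10) ⊕ (6 ⊗ -2))) gives -3.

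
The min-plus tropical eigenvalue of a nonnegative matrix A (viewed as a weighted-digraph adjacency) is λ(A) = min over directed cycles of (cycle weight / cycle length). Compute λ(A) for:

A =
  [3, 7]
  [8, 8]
λ(A) = 3

Enumerate directed cycles and compute their means (weight / length). Sample:
  cycle 0 → 0: weight = 3, length = 1, mean = 3/1 ≈ 3.000
  cycle 1 → 1: weight = 8, length = 1, mean = 8/1 ≈ 8.000
  cycle 0 → 1 → 0: weight = 15, length = 2, mean = 15/2 ≈ 7.500
  cycle 1 → 0 → 1: weight = 15, length = 2, mean = 15/2 ≈ 7.500
Minimum mean = 3.000, attained e.g. along the cycle 0 → 0 with weight 3 and length 1. So λ(A) = 3/1 = 3.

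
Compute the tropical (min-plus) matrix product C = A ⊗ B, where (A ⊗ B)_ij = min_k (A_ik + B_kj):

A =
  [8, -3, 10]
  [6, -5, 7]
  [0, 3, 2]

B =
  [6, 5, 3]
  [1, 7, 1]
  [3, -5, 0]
A ⊗ B =
  [-2, 4, -2]
  [-4, 2, -4]
  [4, -3, 2]

Apply the min-plus product entry-by-entry:
  C[0][0] = min over k of (A[0][0] + B[0][0] = 8 + 6 = 14, A[0][1] + B[1][0] = -3 + 1 = -2, A[0][2] + B[2][0] = 10 + 3 = 13) = -2 (attained at k = 1)
  C[0][1] = min over k of (A[0][0] + B[0][1] = 8 + 5 = 13, A[0][1] + B[1][1] = -3 + 7 = 4, A[0][2] + B[2][1] = 10 + -5 = 5) = 4 (attained at k = 1)
  C[0][2] = min over k of (A[0][0] + B[0][2] = 8 + 3 = 11, A[0][1] + B[1][2] = -3 + 1 = -2, A[0][2] + B[2][2] = 10 + 0 = 10) = -2 (attained at k = 1)
  C[1][0] = min over k of (A[1][0] + B[0][0] = 6 + 6 = 12, A[1][1] + B[1][0] = -5 + 1 = -4, A[1][2] + B[2][0] = 7 + 3 = 10) = -4 (attained at k = 1)
  C[1][1] = min over k of (A[1][0] + B[0][1] = 6 + 5 = 11, A[1][1] + B[1][1] = -5 + 7 = 2, A[1][2] + B[2][1] = 7 + -5 = 2) = 2 (attained at k = 1)
  C[1][2] = min over k of (A[1][0] + B[0][2] = 6 + 3 = 9, A[1][1] + B[1][2] = -5 + 1 = -4, A[1][2] + B[2][2] = 7 + 0 = 7) = -4 (attained at k = 1)
  C[2][0] = min over k of (A[2][0] + B[0][0] = 0 + 6 = 6, A[2][1] + B[1][0] = 3 + 1 = 4, A[2][2] + B[2][0] = 2 + 3 = 5) = 4 (attained at k = 1)
  C[2][1] = min over k of (A[2][0] + B[0][1] = 0 + 5 = 5, A[2][1] + B[1][1] = 3 + 7 = 10, A[2][2] + B[2][1] = 2 + -5 = -3) = -3 (attained at k = 2)
  C[2][2] = min over k of (A[2][0] + B[0][2] = 0 + 3 = 3, A[2][1] + B[1][2] = 3 + 1 = 4, A[2][2] + B[2][2] = 2 + 0 = 2) = 2 (attained at k = 2)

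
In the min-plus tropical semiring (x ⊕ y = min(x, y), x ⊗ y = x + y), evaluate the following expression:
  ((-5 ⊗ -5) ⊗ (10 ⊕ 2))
((-5 ⊗ -5) ⊗ (10 ⊕ 2)) = -8

Expand innermost to outermost. Recall ⊕ takes the minimum of its arguments and ⊗ takes their sum. Working out the expression ((-5 ⊗ -5) ⊗ (10 ⊕ 2)) gives -8.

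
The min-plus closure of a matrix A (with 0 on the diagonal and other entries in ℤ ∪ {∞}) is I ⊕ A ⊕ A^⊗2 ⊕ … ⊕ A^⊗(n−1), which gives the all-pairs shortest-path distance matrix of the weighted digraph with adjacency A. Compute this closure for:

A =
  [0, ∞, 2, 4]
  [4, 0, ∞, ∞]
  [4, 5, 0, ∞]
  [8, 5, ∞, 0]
Closure =
  [0, 7, 2, 4]
  [4, 0, 6, 8]
  [4, 5, 0, 8]
  [8, 5, 10, 0]

This is the Floyd-Warshall all-pairs shortest-path computation. For each intermediate vertex k = 0, 1, …, 3, update dist[i][j] ← min(dist[i][j], dist[i][k] + dist[k][j]). The final matrix gives, for each (i, j), the minimum total weight of any directed path from i to j (possibly empty when i = j).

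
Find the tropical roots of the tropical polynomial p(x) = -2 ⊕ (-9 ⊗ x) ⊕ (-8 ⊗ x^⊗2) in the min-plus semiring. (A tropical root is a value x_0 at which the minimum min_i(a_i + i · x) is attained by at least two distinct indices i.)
Roots: {-1, 7}

Each tropical root is a break point of the lower envelope of the lines y = a_i + i · x (there are 3 lines, with slopes 0, 1, ..., 2). Only the lines that attain the minimum somewhere contribute to roots; other lines are dominated. Here the surviving (envelope) indices are i = 2, i = 1, i = 0.
Intersections between consecutive envelope lines give the roots: for adjacent envelope indices i < j the intersection is x = (a_i − a_j) / (j − i). Reading off the sorted break points: {-1, 7}.
Verification: at each break x_0, at least two indices attain the minimum of min_i(a_i + i · x_0).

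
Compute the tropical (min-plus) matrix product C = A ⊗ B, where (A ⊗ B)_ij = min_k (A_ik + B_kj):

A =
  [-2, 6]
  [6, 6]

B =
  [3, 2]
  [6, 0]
A ⊗ B =
  [1, 0]
  [9, 6]

Apply the min-plus product entry-by-entry:
  C[0][0] = min over k of (A[0][0] + B[0][0] = -2 + 3 = 1, A[0][1] + B[1][0] = 6 + 6 = 12) = 1 (attained at k = 0)
  C[0][1] = min over k of (A[0][0] + B[0][1] = -2 + 2 = 0, A[0][1] + B[1][1] = 6 + 0 = 6) = 0 (attained at k = 0)
  C[1][0] = min over k of (A[1][0] + B[0][0] = 6 + 3 = 9, A[1][1] + B[1][0] = 6 + 6 = 12) = 9 (attained at k = 0)
  C[1][1] = min over k of (A[1][0] + B[0][1] = 6 + 2 = 8, A[1][1] + B[1][1] = 6 + 0 = 6) = 6 (attained at k = 1)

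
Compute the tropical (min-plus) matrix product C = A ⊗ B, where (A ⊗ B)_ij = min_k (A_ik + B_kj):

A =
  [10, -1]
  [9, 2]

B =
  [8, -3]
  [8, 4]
A ⊗ B =
  [7, 3]
  [10, 6]

Apply the min-plus product entry-by-entry:
  C[0][0] = min over k of (A[0][0] + B[0][0] = 10 + 8 = 18, A[0][1] + B[1][0] = -1 + 8 = 7) = 7 (attained at k = 1)
  C[0][1] = min over k of (A[0][0] + B[0][1] = 10 + -3 = 7, A[0][1] + B[1][1] = -1 + 4 = 3) = 3 (attained at k = 1)
  C[1][0] = min over k of (A[1][0] + B[0][0] = 9 + 8 = 17, A[1][1] + B[1][0] = 2 + 8 = 10) = 10 (attained at k = 1)
  C[1][1] = min over k of (A[1][0] + B[0][1] = 9 + -3 = 6, A[1][1] + B[1][1] = 2 + 4 = 6) = 6 (attained at k = 0)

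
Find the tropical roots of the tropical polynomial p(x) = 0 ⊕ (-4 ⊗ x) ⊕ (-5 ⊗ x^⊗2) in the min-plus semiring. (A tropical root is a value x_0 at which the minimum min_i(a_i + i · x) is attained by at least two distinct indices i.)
Roots: {1, 4}

Each tropical root is a break point of the lower envelope of the lines y = a_i + i · x (there are 3 lines, with slopes 0, 1, ..., 2). Only the lines that attain the minimum somewhere contribute to roots; other lines are dominated. Here the surviving (envelope) indices are i = 2, i = 1, i = 0.
Intersections between consecutive envelope lines give the roots: for adjacent envelope indices i < j the intersection is x = (a_i − a_j) / (j − i). Reading off the sorted break points: {1, 4}.
Verification: at each break x_0, at least two indices attain the minimum of min_i(a_i + i · x_0).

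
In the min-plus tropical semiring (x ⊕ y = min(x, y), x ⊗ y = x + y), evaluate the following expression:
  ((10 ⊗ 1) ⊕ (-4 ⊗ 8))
((10 ⊗ 1) ⊕ (-4 ⊗ 8)) = 4

Expand innermost to outermost. Recall ⊕ takes the minimum of its arguments and ⊗ takes their sum. Working out the expression ((10 ⊗ 1) ⊕ (-4 ⊗ 8)) gives 4.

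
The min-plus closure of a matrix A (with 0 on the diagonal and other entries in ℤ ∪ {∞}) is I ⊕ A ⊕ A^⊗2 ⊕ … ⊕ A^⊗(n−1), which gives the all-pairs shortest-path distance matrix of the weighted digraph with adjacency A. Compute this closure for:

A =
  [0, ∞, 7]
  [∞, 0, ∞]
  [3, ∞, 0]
Closure =
  [0, ∞, 7]
  [∞, 0, ∞]
  [3, ∞, 0]

This is the Floyd-Warshall all-pairs shortest-path computation. For each intermediate vertex k = 0, 1, …, 2, update dist[i][j] ← min(dist[i][j], dist[i][k] + dist[k][j]). The final matrix gives, for each (i, j), the minimum total weight of any directed path from i to j (possibly empty when i = j).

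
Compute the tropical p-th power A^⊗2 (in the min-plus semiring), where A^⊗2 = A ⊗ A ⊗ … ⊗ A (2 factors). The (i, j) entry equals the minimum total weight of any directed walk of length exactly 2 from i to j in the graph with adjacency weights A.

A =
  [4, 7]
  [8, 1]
A^⊗2 =
  [8, 8]
  [9, 2]

Each entry (A^⊗2)_ij equals the minimum over all length-2 walks i = v_0 → v_1 → … → v_2 = j of Σ_t A[v_t][v_{t+1}]. For example, for (i, j) = (0, 1) we minimise over 2 possible intermediate vertex sequences; the minimum is 8, attained along the walk 0 → 1 → 1.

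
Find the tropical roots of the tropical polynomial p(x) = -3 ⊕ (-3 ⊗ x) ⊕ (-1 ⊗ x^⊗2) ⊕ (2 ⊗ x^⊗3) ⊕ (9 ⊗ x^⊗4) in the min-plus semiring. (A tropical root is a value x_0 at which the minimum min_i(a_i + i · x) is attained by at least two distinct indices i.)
Roots: {-7, -3, -2, 0}

Each tropical root is a break point of the lower envelope of the lines y = a_i + i · x (there are 5 lines, with slopes 0, 1, ..., 4). Only the lines that attain the minimum somewhere contribute to roots; other lines are dominated. Here the surviving (envelope) indices are i = 4, i = 3, i = 2, i = 1, i = 0.
Intersections between consecutive envelope lines give the roots: for adjacent envelope indices i < j the intersection is x = (a_i − a_j) / (j − i). Reading off the sorted break points: {-7, -3, -2, 0}.
Verification: at each break x_0, at least two indices attain the minimum of min_i(a_i + i · x_0).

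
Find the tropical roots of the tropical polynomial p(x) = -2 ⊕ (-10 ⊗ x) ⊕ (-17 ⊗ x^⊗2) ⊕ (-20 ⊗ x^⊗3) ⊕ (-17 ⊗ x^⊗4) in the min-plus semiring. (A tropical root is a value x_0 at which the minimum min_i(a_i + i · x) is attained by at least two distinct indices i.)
Roots: {-3, 3, 7, 8}

Each tropical root is a break point of the lower envelope of the lines y = a_i + i · x (there are 5 lines, with slopes 0, 1, ..., 4). Only the lines that attain the minimum somewhere contribute to roots; other lines are dominated. Here the surviving (envelope) indices are i = 4, i = 3, i = 2, i = 1, i = 0.
Intersections between consecutive envelope lines give the roots: for adjacent envelope indices i < j the intersection is x = (a_i − a_j) / (j − i). Reading off the sorted break points: {-3, 3, 7, 8}.
Verification: at each break x_0, at least two indices attain the minimum of min_i(a_i + i · x_0).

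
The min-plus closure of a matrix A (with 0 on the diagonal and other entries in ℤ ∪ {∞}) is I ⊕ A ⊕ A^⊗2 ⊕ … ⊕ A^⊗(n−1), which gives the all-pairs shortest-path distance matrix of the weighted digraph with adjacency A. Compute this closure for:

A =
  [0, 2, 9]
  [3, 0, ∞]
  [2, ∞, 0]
Closure =
  [0, 2, 9]
  [3, 0, 12]
  [2, 4, 0]

This is the Floyd-Warshall all-pairs shortest-path computation. For each intermediate vertex k = 0, 1, …, 2, update dist[i][j] ← min(dist[i][j], dist[i][k] + dist[k][j]). The final matrix gives, for each (i, j), the minimum total weight of any directed path from i to j (possibly empty when i = j).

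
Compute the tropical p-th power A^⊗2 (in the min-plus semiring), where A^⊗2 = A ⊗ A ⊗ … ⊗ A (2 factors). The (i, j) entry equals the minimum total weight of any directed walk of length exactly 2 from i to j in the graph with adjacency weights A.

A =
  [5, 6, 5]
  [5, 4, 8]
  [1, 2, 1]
A^⊗2 =
  [6, 7, 6]
  [9, 8, 9]
  [2, 3, 2]

Each entry (A^⊗2)_ij equals the minimum over all length-2 walks i = v_0 → v_1 → … → v_2 = j of Σ_t A[v_t][v_{t+1}]. For example, for (i, j) = (0, 2) we minimise over 3 possible intermediate vertex sequences; the minimum is 6, attained along the walk 0 → 2 → 2.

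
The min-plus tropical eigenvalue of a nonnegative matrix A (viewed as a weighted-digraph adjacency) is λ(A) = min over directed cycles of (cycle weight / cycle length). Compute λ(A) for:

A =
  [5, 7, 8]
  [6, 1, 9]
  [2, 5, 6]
λ(A) = 1

Enumerate directed cycles and compute their means (weight / length). Sample:
  cycle 0 → 0: weight = 5, length = 1, mean = 5/1 ≈ 5.000
  cycle 1 → 1: weight = 1, length = 1, mean = 1/1 ≈ 1.000
  cycle 2 → 2: weight = 6, length = 1, mean = 6/1 ≈ 6.000
  cycle 0 → 1 → 0: weight = 13, length = 2, mean = 13/2 ≈ 6.500
  cycle 0 → 2 → 0: weight = 10, length = 2, mean = 10/2 ≈ 5.000
  cycle 1 → 0 → 1: weight = 13, length = 2, mean = 13/2 ≈ 6.500
Minimum mean = 1.000, attained e.g. along the cycle 1 → 1 with weight 1 and length 1. So λ(A) = 1/1 = 1.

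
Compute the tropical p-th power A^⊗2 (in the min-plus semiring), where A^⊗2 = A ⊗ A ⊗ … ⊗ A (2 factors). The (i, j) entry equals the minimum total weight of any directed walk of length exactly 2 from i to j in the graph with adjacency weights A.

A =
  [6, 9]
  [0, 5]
A^⊗2 =
  [9, 14]
  [5, 9]

Each entry (A^⊗2)_ij equals the minimum over all length-2 walks i = v_0 → v_1 → … → v_2 = j of Σ_t A[v_t][v_{t+1}]. For example, for (i, j) = (0, 1) we minimise over 2 possible intermediate vertex sequences; the minimum is 14, attained along the walk 0 → 1 → 1.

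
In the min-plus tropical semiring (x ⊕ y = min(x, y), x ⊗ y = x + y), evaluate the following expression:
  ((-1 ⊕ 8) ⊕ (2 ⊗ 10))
((-1 ⊕ 8) ⊕ (2 ⊗ 10)) = -1

Expand innermost to outermost. Recall ⊕ takes the minimum of its arguments and ⊗ takes their sum. Working out the expression ((-1 ⊕ 8) ⊕ (2 ⊗ 10)) gives -1.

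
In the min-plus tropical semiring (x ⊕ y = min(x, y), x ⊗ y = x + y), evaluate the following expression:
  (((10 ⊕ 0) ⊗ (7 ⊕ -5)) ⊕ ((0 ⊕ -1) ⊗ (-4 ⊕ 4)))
(((10 ⊕ 0) ⊗ (7 ⊕ -5)) ⊕ ((0 ⊕ -1) ⊗ (-4 ⊕ 4))) = -5

Expand innermost to outermost. Recall ⊕ takes the minimum of its arguments and ⊗ takes their sum. Working out the expression (((10 ⊕ 0) ⊗ (7 ⊕ -5)) ⊕ ((0 ⊕ -1) ⊗ (-4 ⊕ 4))) gives -5.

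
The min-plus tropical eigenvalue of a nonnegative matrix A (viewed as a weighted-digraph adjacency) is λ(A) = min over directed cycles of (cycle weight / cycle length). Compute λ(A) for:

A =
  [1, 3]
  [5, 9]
λ(A) = 1

Enumerate directed cycles and compute their means (weight / length). Sample:
  cycle 0 → 0: weight = 1, length = 1, mean = 1/1 ≈ 1.000
  cycle 1 → 1: weight = 9, length = 1, mean = 9/1 ≈ 9.000
  cycle 0 → 1 → 0: weight = 8, length = 2, mean = 8/2 ≈ 4.000
  cycle 1 → 0 → 1: weight = 8, length = 2, mean = 8/2 ≈ 4.000
Minimum mean = 1.000, attained e.g. along the cycle 0 → 0 with weight 1 and length 1. So λ(A) = 1/1 = 1.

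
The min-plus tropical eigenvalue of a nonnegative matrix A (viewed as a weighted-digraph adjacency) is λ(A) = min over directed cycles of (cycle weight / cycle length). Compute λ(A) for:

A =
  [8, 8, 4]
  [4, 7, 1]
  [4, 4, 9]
λ(A) = 5/2

Enumerate directed cycles and compute their means (weight / length). Sample:
  cycle 0 → 0: weight = 8, length = 1, mean = 8/1 ≈ 8.000
  cycle 1 → 1: weight = 7, length = 1, mean = 7/1 ≈ 7.000
  cycle 2 → 2: weight = 9, length = 1, mean = 9/1 ≈ 9.000
  cycle 0 → 1 → 0: weight = 12, length = 2, mean = 12/2 ≈ 6.000
  cycle 0 → 2 → 0: weight = 8, length = 2, mean = 8/2 ≈ 4.000
  cycle 1 → 0 → 1: weight = 12, length = 2, mean = 12/2 ≈ 6.000
Minimum mean = 2.500, attained e.g. along the cycle 1 → 2 → 1 with weight 5 and length 2. So λ(A) = 5/2 = 5/2.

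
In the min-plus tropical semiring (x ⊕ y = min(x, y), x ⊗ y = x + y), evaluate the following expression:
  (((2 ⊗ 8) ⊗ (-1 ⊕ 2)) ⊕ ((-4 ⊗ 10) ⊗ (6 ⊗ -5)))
(((2 ⊗ 8) ⊗ (-1 ⊕ 2)) ⊕ ((-4 ⊗ 10) ⊗ (6 ⊗ -5))) = 7

Expand innermost to outermost. Recall ⊕ takes the minimum of its arguments and ⊗ takes their sum. Working out the expression (((2 ⊗ 8) ⊗ (-1 ⊕ 2)) ⊕ ((-4 ⊗ 10) ⊗ (6 ⊗ -5))) gives 7.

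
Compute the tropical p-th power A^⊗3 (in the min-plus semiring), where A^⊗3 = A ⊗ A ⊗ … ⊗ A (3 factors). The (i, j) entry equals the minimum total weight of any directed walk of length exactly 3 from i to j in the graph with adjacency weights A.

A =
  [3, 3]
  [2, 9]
A^⊗3 =
  [8, 8]
  [7, 8]

Each entry (A^⊗3)_ij equals the minimum over all length-3 walks i = v_0 → v_1 → … → v_3 = j of Σ_t A[v_t][v_{t+1}]. For example, for (i, j) = (0, 1) we minimise over 4 possible intermediate vertex sequences; the minimum is 8, attained along the walk 0 → 1 → 0 → 1.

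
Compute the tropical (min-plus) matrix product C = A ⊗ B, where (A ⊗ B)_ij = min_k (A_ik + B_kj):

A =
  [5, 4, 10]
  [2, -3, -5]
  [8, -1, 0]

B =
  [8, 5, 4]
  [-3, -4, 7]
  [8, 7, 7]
A ⊗ B =
  [1, 0, 9]
  [-6, -7, 2]
  [-4, -5, 6]

Apply the min-plus product entry-by-entry:
  C[0][0] = min over k of (A[0][0] + B[0][0] = 5 + 8 = 13, A[0][1] + B[1][0] = 4 + -3 = 1, A[0][2] + B[2][0] = 10 + 8 = 18) = 1 (attained at k = 1)
  C[0][1] = min over k of (A[0][0] + B[0][1] = 5 + 5 = 10, A[0][1] + B[1][1] = 4 + -4 = 0, A[0][2] + B[2][1] = 10 + 7 = 17) = 0 (attained at k = 1)
  C[0][2] = min over k of (A[0][0] + B[0][2] = 5 + 4 = 9, A[0][1] + B[1][2] = 4 + 7 = 11, A[0][2] + B[2][2] = 10 + 7 = 17) = 9 (attained at k = 0)
  C[1][0] = min over k of (A[1][0] + B[0][0] = 2 + 8 = 10, A[1][1] + B[1][0] = -3 + -3 = -6, A[1][2] + B[2][0] = -5 + 8 = 3) = -6 (attained at k = 1)
  C[1][1] = min over k of (A[1][0] + B[0][1] = 2 + 5 = 7, A[1][1] + B[1][1] = -3 + -4 = -7, A[1][2] + B[2][1] = -5 + 7 = 2) = -7 (attained at k = 1)
  C[1][2] = min over k of (A[1][0] + B[0][2] = 2 + 4 = 6, A[1][1] + B[1][2] = -3 + 7 = 4, A[1][2] + B[2][2] = -5 + 7 = 2) = 2 (attained at k = 2)
  C[2][0] = min over k of (A[2][0] + B[0][0] = 8 + 8 = 16, A[2][1] + B[1][0] = -1 + -3 = -4, A[2][2] + B[2][0] = 0 + 8 = 8) = -4 (attained at k = 1)
  C[2][1] = min over k of (A[2][0] + B[0][1] = 8 + 5 = 13, A[2][1] + B[1][1] = -1 + -4 = -5, A[2][2] + B[2][1] = 0 + 7 = 7) = -5 (attained at k = 1)
  C[2][2] = min over k of (A[2][0] + B[0][2] = 8 + 4 = 12, A[2][1] + B[1][2] = -1 + 7 = 6, A[2][2] + B[2][2] = 0 + 7 = 7) = 6 (attained at k = 1)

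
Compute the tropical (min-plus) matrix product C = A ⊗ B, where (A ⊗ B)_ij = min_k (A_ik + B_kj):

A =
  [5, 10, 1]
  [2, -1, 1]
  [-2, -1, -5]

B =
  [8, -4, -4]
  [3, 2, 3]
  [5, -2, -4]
A ⊗ B =
  [6, -1, -3]
  [2, -2, -3]
  [0, -7, -9]

Apply the min-plus product entry-by-entry:
  C[0][0] = min over k of (A[0][0] + B[0][0] = 5 + 8 = 13, A[0][1] + B[1][0] = 10 + 3 = 13, A[0][2] + B[2][0] = 1 + 5 = 6) = 6 (attained at k = 2)
  C[0][1] = min over k of (A[0][0] + B[0][1] = 5 + -4 = 1, A[0][1] + B[1][1] = 10 + 2 = 12, A[0][2] + B[2][1] = 1 + -2 = -1) = -1 (attained at k = 2)
  C[0][2] = min over k of (A[0][0] + B[0][2] = 5 + -4 = 1, A[0][1] + B[1][2] = 10 + 3 = 13, A[0][2] + B[2][2] = 1 + -4 = -3) = -3 (attained at k = 2)
  C[1][0] = min over k of (A[1][0] + B[0][0] = 2 + 8 = 10, A[1][1] + B[1][0] = -1 + 3 = 2, A[1][2] + B[2][0] = 1 + 5 = 6) = 2 (attained at k = 1)
  C[1][1] = min over k of (A[1][0] + B[0][1] = 2 + -4 = -2, A[1][1] + B[1][1] = -1 + 2 = 1, A[1][2] + B[2][1] = 1 + -2 = -1) = -2 (attained at k = 0)
  C[1][2] = min over k of (A[1][0] + B[0][2] = 2 + -4 = -2, A[1][1] + B[1][2] = -1 + 3 = 2, A[1][2] + B[2][2] = 1 + -4 = -3) = -3 (attained at k = 2)
  C[2][0] = min over k of (A[2][0] + B[0][0] = -2 + 8 = 6, A[2][1] + B[1][0] = -1 + 3 = 2, A[2][2] + B[2][0] = -5 + 5 = 0) = 0 (attained at k = 2)
  C[2][1] = min over k of (A[2][0] + B[0][1] = -2 + -4 = -6, A[2][1] + B[1][1] = -1 + 2 = 1, A[2][2] + B[2][1] = -5 + -2 = -7) = -7 (attained at k = 2)
  C[2][2] = min over k of (A[2][0] + B[0][2] = -2 + -4 = -6, A[2][1] + B[1][2] = -1 + 3 = 2, A[2][2] + B[2][2] = -5 + -4 = -9) = -9 (attained at k = 2)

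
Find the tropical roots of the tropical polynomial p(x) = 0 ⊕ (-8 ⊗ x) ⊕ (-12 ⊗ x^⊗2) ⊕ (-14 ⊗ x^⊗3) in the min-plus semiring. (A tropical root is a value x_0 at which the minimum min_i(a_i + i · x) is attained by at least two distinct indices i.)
Roots: {2, 4, 8}

Each tropical root is a break point of the lower envelope of the lines y = a_i + i · x (there are 4 lines, with slopes 0, 1, ..., 3). Only the lines that attain the minimum somewhere contribute to roots; other lines are dominated. Here the surviving (envelope) indices are i = 3, i = 2, i = 1, i = 0.
Intersections between consecutive envelope lines give the roots: for adjacent envelope indices i < j the intersection is x = (a_i − a_j) / (j − i). Reading off the sorted break points: {2, 4, 8}.
Verification: at each break x_0, at least two indices attain the minimum of min_i(a_i + i · x_0).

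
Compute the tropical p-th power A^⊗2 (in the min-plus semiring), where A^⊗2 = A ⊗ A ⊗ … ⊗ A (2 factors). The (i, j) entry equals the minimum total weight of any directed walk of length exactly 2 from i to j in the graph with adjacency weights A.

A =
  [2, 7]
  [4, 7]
A^⊗2 =
  [4, 9]
  [6, 11]

Each entry (A^⊗2)_ij equals the minimum over all length-2 walks i = v_0 → v_1 → … → v_2 = j of Σ_t A[v_t][v_{t+1}]. For example, for (i, j) = (0, 1) we minimise over 2 possible intermediate vertex sequences; the minimum is 9, attained along the walk 0 → 0 → 1.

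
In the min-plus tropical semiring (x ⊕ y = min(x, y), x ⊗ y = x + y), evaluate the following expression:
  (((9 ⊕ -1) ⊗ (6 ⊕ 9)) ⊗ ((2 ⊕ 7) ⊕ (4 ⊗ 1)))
(((9 ⊕ -1) ⊗ (6 ⊕ 9)) ⊗ ((2 ⊕ 7) ⊕ (4 ⊗ 1))) = 7

Expand innermost to outermost. Recall ⊕ takes the minimum of its arguments and ⊗ takes their sum. Working out the expression (((9 ⊕ -1) ⊗ (6 ⊕ 9)) ⊗ ((2 ⊕ 7) ⊕ (4 ⊗ 1))) gives 7.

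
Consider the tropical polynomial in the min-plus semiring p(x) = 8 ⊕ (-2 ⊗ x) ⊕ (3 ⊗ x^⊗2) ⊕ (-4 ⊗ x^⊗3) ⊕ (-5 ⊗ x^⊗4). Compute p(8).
p(8) = 6

A tropical monomial a ⊗ x^⊗i evaluates to a + i · x. Evaluating each term at x = 8:
  Term 0 contributes 8 + 0 · 8 = 8
  Term 1 contributes -2 + 1 · 8 = 6
  Term 2 contributes 3 + 2 · 8 = 19
  Term 3 contributes -4 + 3 · 8 = 20
  Term 4 contributes -5 + 4 · 8 = 27
p(8) = ⊕ of these = min[8, 6, 19, 20, 27] = 6.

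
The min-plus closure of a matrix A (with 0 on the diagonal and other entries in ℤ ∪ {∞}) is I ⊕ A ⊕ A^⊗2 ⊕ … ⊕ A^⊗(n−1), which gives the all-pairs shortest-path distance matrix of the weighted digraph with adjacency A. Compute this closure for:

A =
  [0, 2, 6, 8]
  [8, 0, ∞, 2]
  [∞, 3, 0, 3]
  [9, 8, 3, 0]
Closure =
  [0, 2, 6, 4]
  [8, 0, 5, 2]
  [11, 3, 0, 3]
  [9, 6, 3, 0]

This is the Floyd-Warshall all-pairs shortest-path computation. For each intermediate vertex k = 0, 1, …, 3, update dist[i][j] ← min(dist[i][j], dist[i][k] + dist[k][j]). The final matrix gives, for each (i, j), the minimum total weight of any directed path from i to j (possibly empty when i = j).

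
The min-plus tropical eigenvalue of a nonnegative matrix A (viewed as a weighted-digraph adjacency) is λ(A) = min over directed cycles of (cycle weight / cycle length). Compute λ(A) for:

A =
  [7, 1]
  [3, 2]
λ(A) = 2

Enumerate directed cycles and compute their means (weight / length). Sample:
  cycle 0 → 0: weight = 7, length = 1, mean = 7/1 ≈ 7.000
  cycle 1 → 1: weight = 2, length = 1, mean = 2/1 ≈ 2.000
  cycle 0 → 1 → 0: weight = 4, length = 2, mean = 4/2 ≈ 2.000
  cycle 1 → 0 → 1: weight = 4, length = 2, mean = 4/2 ≈ 2.000
Minimum mean = 2.000, attained e.g. along the cycle 1 → 1 with weight 2 and length 1. So λ(A) = 2/1 = 2.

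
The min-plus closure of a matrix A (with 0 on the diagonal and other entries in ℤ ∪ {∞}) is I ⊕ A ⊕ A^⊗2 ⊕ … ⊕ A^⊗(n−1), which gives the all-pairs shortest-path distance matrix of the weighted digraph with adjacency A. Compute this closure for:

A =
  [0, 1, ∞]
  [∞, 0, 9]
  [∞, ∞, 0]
Closure =
  [0, 1, 10]
  [∞, 0, 9]
  [∞, ∞, 0]

This is the Floyd-Warshall all-pairs shortest-path computation. For each intermediate vertex k = 0, 1, …, 2, update dist[i][j] ← min(dist[i][j], dist[i][k] + dist[k][j]). The final matrix gives, for each (i, j), the minimum total weight of any directed path from i to j (possibly empty when i = j).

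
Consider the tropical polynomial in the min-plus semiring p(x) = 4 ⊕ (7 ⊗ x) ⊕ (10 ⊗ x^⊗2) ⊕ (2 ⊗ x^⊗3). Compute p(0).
p(0) = 2

A tropical monomial a ⊗ x^⊗i evaluates to a + i · x. Evaluating each term at x = 0:
  Term 0 contributes 4 + 0 · 0 = 4
  Term 1 contributes 7 + 1 · 0 = 7
  Term 2 contributes 10 + 2 · 0 = 10
  Term 3 contributes 2 + 3 · 0 = 2
p(0) = ⊕ of these = min[4, 7, 10, 2] = 2.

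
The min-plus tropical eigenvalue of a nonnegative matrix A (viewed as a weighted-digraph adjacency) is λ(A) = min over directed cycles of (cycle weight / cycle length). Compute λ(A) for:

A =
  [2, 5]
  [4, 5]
λ(A) = 2

Enumerate directed cycles and compute their means (weight / length). Sample:
  cycle 0 → 0: weight = 2, length = 1, mean = 2/1 ≈ 2.000
  cycle 1 → 1: weight = 5, length = 1, mean = 5/1 ≈ 5.000
  cycle 0 → 1 → 0: weight = 9, length = 2, mean = 9/2 ≈ 4.500
  cycle 1 → 0 → 1: weight = 9, length = 2, mean = 9/2 ≈ 4.500
Minimum mean = 2.000, attained e.g. along the cycle 0 → 0 with weight 2 and length 1. So λ(A) = 2/1 = 2.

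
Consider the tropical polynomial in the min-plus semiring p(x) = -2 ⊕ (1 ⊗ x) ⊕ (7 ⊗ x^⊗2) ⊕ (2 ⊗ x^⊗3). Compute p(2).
p(2) = -2

A tropical monomial a ⊗ x^⊗i evaluates to a + i · x. Evaluating each term at x = 2:
  Term 0 contributes -2 + 0 · 2 = -2
  Term 1 contributes 1 + 1 · 2 = 3
  Term 2 contributes 7 + 2 · 2 = 11
  Term 3 contributes 2 + 3 · 2 = 8
p(2) = ⊕ of these = min[-2, 3, 11, 8] = -2.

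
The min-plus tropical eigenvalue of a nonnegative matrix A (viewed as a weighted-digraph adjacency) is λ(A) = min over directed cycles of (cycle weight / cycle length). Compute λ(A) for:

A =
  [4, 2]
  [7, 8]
λ(A) = 4

Enumerate directed cycles and compute their means (weight / length). Sample:
  cycle 0 → 0: weight = 4, length = 1, mean = 4/1 ≈ 4.000
  cycle 1 → 1: weight = 8, length = 1, mean = 8/1 ≈ 8.000
  cycle 0 → 1 → 0: weight = 9, length = 2, mean = 9/2 ≈ 4.500
  cycle 1 → 0 → 1: weight = 9, length = 2, mean = 9/2 ≈ 4.500
Minimum mean = 4.000, attained e.g. along the cycle 0 → 0 with weight 4 and length 1. So λ(A) = 4/1 = 4.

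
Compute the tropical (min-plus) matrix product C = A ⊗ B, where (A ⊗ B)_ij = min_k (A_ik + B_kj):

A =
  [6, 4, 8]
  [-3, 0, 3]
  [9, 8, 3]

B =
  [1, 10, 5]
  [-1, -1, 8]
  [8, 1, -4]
A ⊗ B =
  [3, 3, 4]
  [-2, -1, -1]
  [7, 4, -1]

Apply the min-plus product entry-by-entry:
  C[0][0] = min over k of (A[0][0] + B[0][0] = 6 + 1 = 7, A[0][1] + B[1][0] = 4 + -1 = 3, A[0][2] + B[2][0] = 8 + 8 = 16) = 3 (attained at k = 1)
  C[0][1] = min over k of (A[0][0] + B[0][1] = 6 + 10 = 16, A[0][1] + B[1][1] = 4 + -1 = 3, A[0][2] + B[2][1] = 8 + 1 = 9) = 3 (attained at k = 1)
  C[0][2] = min over k of (A[0][0] + B[0][2] = 6 + 5 = 11, A[0][1] + B[1][2] = 4 + 8 = 12, A[0][2] + B[2][2] = 8 + -4 = 4) = 4 (attained at k = 2)
  C[1][0] = min over k of (A[1][0] + B[0][0] = -3 + 1 = -2, A[1][1] + B[1][0] = 0 + -1 = -1, A[1][2] + B[2][0] = 3 + 8 = 11) = -2 (attained at k = 0)
  C[1][1] = min over k of (A[1][0] + B[0][1] = -3 + 10 = 7, A[1][1] + B[1][1] = 0 + -1 = -1, A[1][2] + B[2][1] = 3 + 1 = 4) = -1 (attained at k = 1)
  C[1][2] = min over k of (A[1][0] + B[0][2] = -3 + 5 = 2, A[1][1] + B[1][2] = 0 + 8 = 8, A[1][2] + B[2][2] = 3 + -4 = -1) = -1 (attained at k = 2)
  C[2][0] = min over k of (A[2][0] + B[0][0] = 9 + 1 = 10, A[2][1] + B[1][0] = 8 + -1 = 7, A[2][2] + B[2][0] = 3 + 8 = 11) = 7 (attained at k = 1)
  C[2][1] = min over k of (A[2][0] + B[0][1] = 9 + 10 = 19, A[2][1] + B[1][1] = 8 + -1 = 7, A[2][2] + B[2][1] = 3 + 1 = 4) = 4 (attained at k = 2)
  C[2][2] = min over k of (A[2][0] + B[0][2] = 9 + 5 = 14, A[2][1] + B[1][2] = 8 + 8 = 16, A[2][2] + B[2][2] = 3 + -4 = -1) = -1 (attained at k = 2)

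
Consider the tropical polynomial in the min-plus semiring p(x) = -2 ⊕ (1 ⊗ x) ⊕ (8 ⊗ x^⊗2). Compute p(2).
p(2) = -2

A tropical monomial a ⊗ x^⊗i evaluates to a + i · x. Evaluating each term at x = 2:
  Term 0 contributes -2 + 0 · 2 = -2
  Term 1 contributes 1 + 1 · 2 = 3
  Term 2 contributes 8 + 2 · 2 = 12
p(2) = ⊕ of these = min[-2, 3, 12] = -2.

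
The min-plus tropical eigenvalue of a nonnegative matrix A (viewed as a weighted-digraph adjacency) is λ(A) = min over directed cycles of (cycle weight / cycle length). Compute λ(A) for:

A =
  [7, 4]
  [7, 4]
λ(A) = 4

Enumerate directed cycles and compute their means (weight / length). Sample:
  cycle 0 → 0: weight = 7, length = 1, mean = 7/1 ≈ 7.000
  cycle 1 → 1: weight = 4, length = 1, mean = 4/1 ≈ 4.000
  cycle 0 → 1 → 0: weight = 11, length = 2, mean = 11/2 ≈ 5.500
  cycle 1 → 0 → 1: weight = 11, length = 2, mean = 11/2 ≈ 5.500
Minimum mean = 4.000, attained e.g. along the cycle 1 → 1 with weight 4 and length 1. So λ(A) = 4/1 = 4.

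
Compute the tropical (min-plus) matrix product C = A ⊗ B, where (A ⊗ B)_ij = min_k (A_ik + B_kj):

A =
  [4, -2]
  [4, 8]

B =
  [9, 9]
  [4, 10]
A ⊗ B =
  [2, 8]
  [12, 13]

Apply the min-plus product entry-by-entry:
  C[0][0] = min over k of (A[0][0] + B[0][0] = 4 + 9 = 13, A[0][1] + B[1][0] = -2 + 4 = 2) = 2 (attained at k = 1)
  C[0][1] = min over k of (A[0][0] + B[0][1] = 4 + 9 = 13, A[0][1] + B[1][1] = -2 + 10 = 8) = 8 (attained at k = 1)
  C[1][0] = min over k of (A[1][0] + B[0][0] = 4 + 9 = 13, A[1][1] + B[1][0] = 8 + 4 = 12) = 12 (attained at k = 1)
  C[1][1] = min over k of (A[1][0] + B[0][1] = 4 + 9 = 13, A[1][1] + B[1][1] = 8 + 10 = 18) = 13 (attained at k = 0)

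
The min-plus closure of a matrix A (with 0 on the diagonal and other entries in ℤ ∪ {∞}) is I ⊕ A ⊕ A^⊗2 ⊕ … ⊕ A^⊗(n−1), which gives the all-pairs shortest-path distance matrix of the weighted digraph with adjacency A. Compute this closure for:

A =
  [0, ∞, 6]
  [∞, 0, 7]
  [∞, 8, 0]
Closure =
  [0, 14, 6]
  [∞, 0, 7]
  [∞, 8, 0]

This is the Floyd-Warshall all-pairs shortest-path computation. For each intermediate vertex k = 0, 1, …, 2, update dist[i][j] ← min(dist[i][j], dist[i][k] + dist[k][j]). The final matrix gives, for each (i, j), the minimum total weight of any directed path from i to j (possibly empty when i = j).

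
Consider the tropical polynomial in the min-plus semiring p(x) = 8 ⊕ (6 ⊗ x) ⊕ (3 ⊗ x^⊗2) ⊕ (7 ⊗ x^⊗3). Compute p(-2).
p(-2) = -1

A tropical monomial a ⊗ x^⊗i evaluates to a + i · x. Evaluating each term at x = -2:
  Term 0 contributes 8 + 0 · -2 = 8
  Term 1 contributes 6 + 1 · -2 = 4
  Term 2 contributes 3 + 2 · -2 = -1
  Term 3 contributes 7 + 3 · -2 = 1
p(-2) = ⊕ of these = min[8, 4, -1, 1] = -1.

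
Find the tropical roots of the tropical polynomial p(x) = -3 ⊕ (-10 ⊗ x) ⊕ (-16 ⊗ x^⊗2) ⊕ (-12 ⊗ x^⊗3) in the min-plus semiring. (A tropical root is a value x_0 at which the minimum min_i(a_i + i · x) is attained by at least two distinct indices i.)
Roots: {-4, 6, 7}

Each tropical root is a break point of the lower envelope of the lines y = a_i + i · x (there are 4 lines, with slopes 0, 1, ..., 3). Only the lines that attain the minimum somewhere contribute to roots; other lines are dominated. Here the surviving (envelope) indices are i = 3, i = 2, i = 1, i = 0.
Intersections between consecutive envelope lines give the roots: for adjacent envelope indices i < j the intersection is x = (a_i − a_j) / (j − i). Reading off the sorted break points: {-4, 6, 7}.
Verification: at each break x_0, at least two indices attain the minimum of min_i(a_i + i · x_0).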